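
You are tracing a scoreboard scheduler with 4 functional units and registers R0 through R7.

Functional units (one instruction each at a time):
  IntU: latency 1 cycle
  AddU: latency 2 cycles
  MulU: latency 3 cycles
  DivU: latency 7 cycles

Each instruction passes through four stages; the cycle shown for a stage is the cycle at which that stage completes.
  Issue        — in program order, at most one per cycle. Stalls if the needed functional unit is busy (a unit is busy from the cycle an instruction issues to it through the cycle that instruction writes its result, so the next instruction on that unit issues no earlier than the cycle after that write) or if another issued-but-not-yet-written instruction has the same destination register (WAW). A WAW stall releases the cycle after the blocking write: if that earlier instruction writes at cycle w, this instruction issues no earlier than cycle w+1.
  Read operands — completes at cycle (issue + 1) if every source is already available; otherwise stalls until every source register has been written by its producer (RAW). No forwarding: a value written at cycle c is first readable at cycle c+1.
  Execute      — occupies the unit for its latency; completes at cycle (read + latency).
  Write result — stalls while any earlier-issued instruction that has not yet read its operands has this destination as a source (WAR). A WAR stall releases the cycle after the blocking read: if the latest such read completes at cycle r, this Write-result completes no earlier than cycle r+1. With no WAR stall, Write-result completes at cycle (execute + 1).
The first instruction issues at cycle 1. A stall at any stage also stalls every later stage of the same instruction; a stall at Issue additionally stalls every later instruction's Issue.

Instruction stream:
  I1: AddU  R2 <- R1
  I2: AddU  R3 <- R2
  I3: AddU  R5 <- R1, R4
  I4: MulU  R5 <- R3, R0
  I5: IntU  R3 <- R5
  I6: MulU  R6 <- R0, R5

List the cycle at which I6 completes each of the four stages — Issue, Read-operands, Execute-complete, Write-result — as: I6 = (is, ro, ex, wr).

I6 = (22, 23, 26, 27)

cycle 1: I1→AddU
cycle 2: I1 RO
cycle 4: I1 EX
cycle 5: I1 WR R2
cycle 6: I2→AddU
cycle 7: I2 RO
cycle 9: I2 EX
cycle 10: I2 WR R3
cycle 11: I3→AddU
cycle 12: I3 RO
cycle 14: I3 EX
cycle 15: I3 WR R5
cycle 16: I4→MulU
cycle 17: I4 RO · I5→IntU
cycle 20: I4 EX
cycle 21: I4 WR R5
cycle 22: I5 RO · I6→MulU
cycle 23: I5 EX · I6 RO
cycle 24: I5 WR R3
cycle 26: I6 EX
cycle 27: I6 WR R6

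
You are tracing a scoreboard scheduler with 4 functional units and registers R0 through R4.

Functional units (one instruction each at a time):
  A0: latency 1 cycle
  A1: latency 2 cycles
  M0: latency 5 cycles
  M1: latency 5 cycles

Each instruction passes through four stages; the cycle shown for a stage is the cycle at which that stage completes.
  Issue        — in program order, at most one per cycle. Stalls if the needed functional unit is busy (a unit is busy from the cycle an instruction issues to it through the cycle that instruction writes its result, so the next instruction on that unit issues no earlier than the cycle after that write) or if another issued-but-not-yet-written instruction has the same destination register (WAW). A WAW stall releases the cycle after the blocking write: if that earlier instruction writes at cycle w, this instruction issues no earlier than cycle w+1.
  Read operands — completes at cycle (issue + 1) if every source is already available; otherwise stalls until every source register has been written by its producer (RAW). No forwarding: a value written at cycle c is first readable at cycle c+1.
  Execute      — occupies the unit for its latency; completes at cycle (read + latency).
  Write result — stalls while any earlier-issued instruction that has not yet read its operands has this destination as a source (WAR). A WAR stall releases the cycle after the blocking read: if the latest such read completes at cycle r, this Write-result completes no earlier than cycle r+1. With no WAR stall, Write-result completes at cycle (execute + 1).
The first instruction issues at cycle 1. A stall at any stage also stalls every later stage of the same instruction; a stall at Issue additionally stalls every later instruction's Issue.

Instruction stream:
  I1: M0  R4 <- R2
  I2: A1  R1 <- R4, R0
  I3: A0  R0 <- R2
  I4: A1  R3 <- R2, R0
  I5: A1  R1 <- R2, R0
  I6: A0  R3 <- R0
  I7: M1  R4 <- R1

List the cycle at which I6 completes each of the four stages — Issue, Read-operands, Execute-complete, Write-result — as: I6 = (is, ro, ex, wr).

cycle 1: I1 issues→M0
cycle 2: I1 reads, I2 issues→A1
cycle 3: I3 issues→A0
cycle 4: I3 reads
cycle 5: I3 exec-done
cycle 7: I1 exec-done
cycle 8: I1 writes R4
cycle 9: I2 reads
cycle 10: I3 writes R0
cycle 11: I2 exec-done
cycle 12: I2 writes R1
cycle 13: I4 issues→A1
cycle 14: I4 reads
cycle 16: I4 exec-done
cycle 17: I4 writes R3
cycle 18: I5 issues→A1
cycle 19: I5 reads, I6 issues→A0
cycle 20: I6 reads, I7 issues→M1
cycle 21: I5 exec-done, I6 exec-done
cycle 22: I5 writes R1, I6 writes R3
cycle 23: I7 reads
cycle 28: I7 exec-done
cycle 29: I7 writes R4

I6 = (19, 20, 21, 22)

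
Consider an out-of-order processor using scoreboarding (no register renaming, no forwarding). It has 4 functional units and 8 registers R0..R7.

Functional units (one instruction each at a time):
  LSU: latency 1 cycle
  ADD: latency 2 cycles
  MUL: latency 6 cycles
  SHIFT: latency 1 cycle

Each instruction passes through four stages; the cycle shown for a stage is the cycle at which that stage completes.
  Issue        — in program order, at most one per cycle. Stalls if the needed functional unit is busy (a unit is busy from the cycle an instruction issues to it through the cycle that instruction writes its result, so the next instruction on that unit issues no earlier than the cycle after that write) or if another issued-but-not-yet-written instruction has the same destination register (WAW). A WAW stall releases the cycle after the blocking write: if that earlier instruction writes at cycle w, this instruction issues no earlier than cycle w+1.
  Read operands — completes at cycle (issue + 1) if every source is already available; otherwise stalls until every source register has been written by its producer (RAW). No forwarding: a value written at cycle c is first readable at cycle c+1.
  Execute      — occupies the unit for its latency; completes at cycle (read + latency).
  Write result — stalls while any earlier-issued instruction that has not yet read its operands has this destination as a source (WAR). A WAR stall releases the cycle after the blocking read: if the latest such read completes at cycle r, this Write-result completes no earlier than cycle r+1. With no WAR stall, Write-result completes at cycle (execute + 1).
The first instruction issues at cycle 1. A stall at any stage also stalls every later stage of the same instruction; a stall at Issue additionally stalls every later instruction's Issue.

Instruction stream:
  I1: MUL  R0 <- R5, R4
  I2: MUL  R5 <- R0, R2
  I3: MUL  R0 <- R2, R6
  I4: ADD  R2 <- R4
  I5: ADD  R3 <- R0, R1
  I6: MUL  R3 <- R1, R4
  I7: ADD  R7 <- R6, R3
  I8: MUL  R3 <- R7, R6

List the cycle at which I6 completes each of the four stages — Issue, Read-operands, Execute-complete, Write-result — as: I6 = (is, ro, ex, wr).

[I1] 1/2/8/9
[I2] 10/11/17/18  (struct: MUL busy until I1 writes@9)
[I3] 19/20/26/27  (struct: MUL busy until I2 writes@18)
[I4] 20/21/23/24
[I5] 25/28/30/31  (struct: ADD busy until I4 writes@24; RAW R0: wait I3 write@27)
[I6] 32/33/39/40  (WAW R3: wait I5 write@31)
[I7] 33/41/43/44  (RAW R3: wait I6 write@40)
[I8] 41/45/51/52  (struct: MUL busy until I6 writes@40; RAW R7: wait I7 write@44)

I6 = (32, 33, 39, 40)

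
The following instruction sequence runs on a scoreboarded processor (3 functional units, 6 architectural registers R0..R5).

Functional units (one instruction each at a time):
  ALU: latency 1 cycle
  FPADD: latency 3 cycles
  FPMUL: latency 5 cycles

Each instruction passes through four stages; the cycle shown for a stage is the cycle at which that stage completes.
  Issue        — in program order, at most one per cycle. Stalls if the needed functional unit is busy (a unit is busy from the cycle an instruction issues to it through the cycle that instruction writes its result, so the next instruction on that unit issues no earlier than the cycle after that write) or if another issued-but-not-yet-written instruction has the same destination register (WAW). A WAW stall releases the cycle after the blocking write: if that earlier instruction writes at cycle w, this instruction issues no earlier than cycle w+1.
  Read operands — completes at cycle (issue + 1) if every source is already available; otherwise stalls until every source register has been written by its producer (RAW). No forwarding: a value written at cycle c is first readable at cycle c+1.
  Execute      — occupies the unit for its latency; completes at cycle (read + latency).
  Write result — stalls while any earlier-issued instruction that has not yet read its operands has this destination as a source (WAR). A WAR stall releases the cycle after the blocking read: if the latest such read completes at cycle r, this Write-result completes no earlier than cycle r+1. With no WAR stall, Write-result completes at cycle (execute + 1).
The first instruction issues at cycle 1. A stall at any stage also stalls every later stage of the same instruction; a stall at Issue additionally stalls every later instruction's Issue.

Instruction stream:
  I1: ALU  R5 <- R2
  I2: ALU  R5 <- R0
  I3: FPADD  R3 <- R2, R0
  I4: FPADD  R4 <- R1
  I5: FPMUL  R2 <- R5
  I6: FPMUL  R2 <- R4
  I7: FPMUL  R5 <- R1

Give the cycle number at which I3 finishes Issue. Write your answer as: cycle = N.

I1 -> (1, 2, 3, 4)
I2 -> (5, 6, 7, 8)  // struct: ALU busy until I1 writes@4
I3 -> (6, 7, 10, 11)
I4 -> (12, 13, 16, 17)  // struct: FPADD busy until I3 writes@11
I5 -> (13, 14, 19, 20)
I6 -> (21, 22, 27, 28)  // struct: FPMUL busy until I5 writes@20
I7 -> (29, 30, 35, 36)  // struct: FPMUL busy until I6 writes@28

cycle = 6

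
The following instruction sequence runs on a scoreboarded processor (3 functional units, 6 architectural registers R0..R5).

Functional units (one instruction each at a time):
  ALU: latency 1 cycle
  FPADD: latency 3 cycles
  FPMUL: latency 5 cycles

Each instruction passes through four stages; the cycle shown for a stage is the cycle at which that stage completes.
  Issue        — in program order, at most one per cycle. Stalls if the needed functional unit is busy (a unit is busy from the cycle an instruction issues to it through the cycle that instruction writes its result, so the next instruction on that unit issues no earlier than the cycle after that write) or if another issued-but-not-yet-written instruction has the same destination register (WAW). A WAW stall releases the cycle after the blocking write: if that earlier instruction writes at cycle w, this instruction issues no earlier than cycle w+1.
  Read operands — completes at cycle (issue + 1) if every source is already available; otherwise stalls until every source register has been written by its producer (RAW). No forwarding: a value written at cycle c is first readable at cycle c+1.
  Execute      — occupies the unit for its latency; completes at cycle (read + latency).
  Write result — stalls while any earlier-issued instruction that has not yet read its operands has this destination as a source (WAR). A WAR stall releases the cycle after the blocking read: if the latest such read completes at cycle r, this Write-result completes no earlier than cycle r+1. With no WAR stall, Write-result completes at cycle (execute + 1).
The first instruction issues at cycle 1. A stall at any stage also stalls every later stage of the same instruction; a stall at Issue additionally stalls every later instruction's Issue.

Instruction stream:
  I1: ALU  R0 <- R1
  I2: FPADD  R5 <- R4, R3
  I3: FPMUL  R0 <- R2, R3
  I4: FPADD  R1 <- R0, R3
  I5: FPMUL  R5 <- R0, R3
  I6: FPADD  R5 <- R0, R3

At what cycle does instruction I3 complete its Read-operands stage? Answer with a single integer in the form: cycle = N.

cycle = 6

[I1] 1/2/3/4
[I2] 2/3/6/7
[I3] 5/6/11/12  (WAW R0: wait I1 write@4)
[I4] 8/13/16/17  (struct: FPADD busy until I2 writes@7; RAW R0: wait I3 write@12)
[I5] 13/14/19/20  (struct: FPMUL busy until I3 writes@12)
[I6] 21/22/25/26  (WAW R5: wait I5 write@20)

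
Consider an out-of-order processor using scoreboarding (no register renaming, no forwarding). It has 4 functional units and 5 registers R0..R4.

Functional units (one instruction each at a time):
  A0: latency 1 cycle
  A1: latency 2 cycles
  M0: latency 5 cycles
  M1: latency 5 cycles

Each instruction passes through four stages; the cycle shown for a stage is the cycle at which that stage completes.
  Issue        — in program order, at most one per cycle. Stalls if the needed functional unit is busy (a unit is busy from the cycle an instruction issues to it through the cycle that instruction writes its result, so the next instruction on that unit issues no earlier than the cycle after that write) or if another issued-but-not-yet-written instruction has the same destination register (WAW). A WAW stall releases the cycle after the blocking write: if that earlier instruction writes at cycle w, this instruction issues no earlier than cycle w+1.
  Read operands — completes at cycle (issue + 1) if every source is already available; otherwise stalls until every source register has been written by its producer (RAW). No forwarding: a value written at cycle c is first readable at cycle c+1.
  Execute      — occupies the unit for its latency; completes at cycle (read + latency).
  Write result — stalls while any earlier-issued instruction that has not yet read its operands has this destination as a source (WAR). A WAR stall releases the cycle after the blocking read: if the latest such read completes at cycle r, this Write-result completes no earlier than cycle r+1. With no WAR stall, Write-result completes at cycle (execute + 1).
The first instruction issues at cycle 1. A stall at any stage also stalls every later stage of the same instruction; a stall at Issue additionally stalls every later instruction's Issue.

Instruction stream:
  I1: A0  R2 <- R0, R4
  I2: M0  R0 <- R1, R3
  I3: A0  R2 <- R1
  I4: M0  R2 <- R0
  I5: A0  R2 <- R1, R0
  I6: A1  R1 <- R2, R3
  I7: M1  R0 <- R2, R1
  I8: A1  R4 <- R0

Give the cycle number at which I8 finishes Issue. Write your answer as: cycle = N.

c1: issue I1 (A0)
c2: I1 read-ops | issue I2 (M0)
c3: I1 finished on A0 | I2 read-ops
c4: I1→R2
c5: issue I3 (A0)
c6: I3 read-ops
c7: I3 finished on A0
c8: I2 finished on M0 | I3→R2
c9: I2→R0
c10: issue I4 (M0)
c11: I4 read-ops
c16: I4 finished on M0
c17: I4→R2
c18: issue I5 (A0)
c19: I5 read-ops | issue I6 (A1)
c20: I5 finished on A0 | issue I7 (M1)
c21: I5→R2
c22: I6 read-ops
c24: I6 finished on A1
c25: I6→R1
c26: I7 read-ops | issue I8 (A1)
c31: I7 finished on M1
c32: I7→R0
c33: I8 read-ops
c35: I8 finished on A1
c36: I8→R4

cycle = 26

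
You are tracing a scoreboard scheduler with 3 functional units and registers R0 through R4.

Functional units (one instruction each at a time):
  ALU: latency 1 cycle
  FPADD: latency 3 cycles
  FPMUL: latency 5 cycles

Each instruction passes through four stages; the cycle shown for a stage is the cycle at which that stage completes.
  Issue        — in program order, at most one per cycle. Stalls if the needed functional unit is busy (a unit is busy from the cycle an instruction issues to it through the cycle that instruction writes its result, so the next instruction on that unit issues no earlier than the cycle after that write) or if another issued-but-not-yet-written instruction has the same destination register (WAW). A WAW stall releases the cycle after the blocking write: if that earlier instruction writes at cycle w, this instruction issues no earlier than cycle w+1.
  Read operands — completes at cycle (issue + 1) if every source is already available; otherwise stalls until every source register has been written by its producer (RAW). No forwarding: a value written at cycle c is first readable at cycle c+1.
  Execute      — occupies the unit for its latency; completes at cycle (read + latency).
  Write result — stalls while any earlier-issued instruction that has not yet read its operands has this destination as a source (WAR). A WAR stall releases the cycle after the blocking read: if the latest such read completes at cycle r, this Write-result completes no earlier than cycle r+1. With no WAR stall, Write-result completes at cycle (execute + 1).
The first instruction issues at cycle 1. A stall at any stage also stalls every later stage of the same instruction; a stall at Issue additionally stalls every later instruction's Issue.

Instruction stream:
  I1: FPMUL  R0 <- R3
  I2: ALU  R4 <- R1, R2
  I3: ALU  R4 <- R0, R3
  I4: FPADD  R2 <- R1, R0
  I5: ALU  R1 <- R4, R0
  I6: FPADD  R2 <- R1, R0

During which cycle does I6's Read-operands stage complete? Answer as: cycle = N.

cycle = 16

  I1 | 1 | 2 | 7 | 8
  I2 | 2 | 3 | 4 | 5
  I3 | 6 | 9 | 10 | 11   struct: ALU busy until I2 writes@5 · RAW R0: wait I1 write@8
  I4 | 7 | 9 | 12 | 13   RAW R0: wait I1 write@8
  I5 | 12 | 13 | 14 | 15   struct: ALU busy until I3 writes@11
  I6 | 14 | 16 | 19 | 20   struct: FPADD busy until I4 writes@13 · RAW R1: wait I5 write@15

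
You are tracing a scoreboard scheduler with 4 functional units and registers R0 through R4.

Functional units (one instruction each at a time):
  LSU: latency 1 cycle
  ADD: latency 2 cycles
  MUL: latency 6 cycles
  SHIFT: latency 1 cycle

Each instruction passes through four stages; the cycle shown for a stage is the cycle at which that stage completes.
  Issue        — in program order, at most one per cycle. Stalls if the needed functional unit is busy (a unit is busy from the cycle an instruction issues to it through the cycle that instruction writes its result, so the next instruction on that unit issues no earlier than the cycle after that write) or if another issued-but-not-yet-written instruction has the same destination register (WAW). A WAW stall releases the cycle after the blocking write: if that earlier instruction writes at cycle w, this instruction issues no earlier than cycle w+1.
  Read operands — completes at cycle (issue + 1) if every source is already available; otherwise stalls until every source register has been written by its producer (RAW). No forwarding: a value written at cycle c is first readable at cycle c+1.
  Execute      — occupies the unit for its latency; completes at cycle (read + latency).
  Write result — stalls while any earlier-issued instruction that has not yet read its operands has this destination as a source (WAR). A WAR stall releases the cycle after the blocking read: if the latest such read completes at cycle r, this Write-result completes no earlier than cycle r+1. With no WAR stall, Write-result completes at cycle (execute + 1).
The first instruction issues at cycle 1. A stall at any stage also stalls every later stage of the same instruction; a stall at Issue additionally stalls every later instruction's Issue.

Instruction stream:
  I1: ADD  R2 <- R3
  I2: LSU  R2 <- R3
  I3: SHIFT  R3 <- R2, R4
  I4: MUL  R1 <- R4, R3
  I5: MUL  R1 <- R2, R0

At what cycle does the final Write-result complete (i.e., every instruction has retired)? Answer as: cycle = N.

cycle = 29

cycle 1: I1→ADD
cycle 2: I1 RO
cycle 4: I1 EX
cycle 5: I1 WR R2
cycle 6: I2→LSU
cycle 7: I2 RO; I3→SHIFT
cycle 8: I2 EX; I4→MUL
cycle 9: I2 WR R2
cycle 10: I3 RO
cycle 11: I3 EX
cycle 12: I3 WR R3
cycle 13: I4 RO
cycle 19: I4 EX
cycle 20: I4 WR R1
cycle 21: I5→MUL
cycle 22: I5 RO
cycle 28: I5 EX
cycle 29: I5 WR R1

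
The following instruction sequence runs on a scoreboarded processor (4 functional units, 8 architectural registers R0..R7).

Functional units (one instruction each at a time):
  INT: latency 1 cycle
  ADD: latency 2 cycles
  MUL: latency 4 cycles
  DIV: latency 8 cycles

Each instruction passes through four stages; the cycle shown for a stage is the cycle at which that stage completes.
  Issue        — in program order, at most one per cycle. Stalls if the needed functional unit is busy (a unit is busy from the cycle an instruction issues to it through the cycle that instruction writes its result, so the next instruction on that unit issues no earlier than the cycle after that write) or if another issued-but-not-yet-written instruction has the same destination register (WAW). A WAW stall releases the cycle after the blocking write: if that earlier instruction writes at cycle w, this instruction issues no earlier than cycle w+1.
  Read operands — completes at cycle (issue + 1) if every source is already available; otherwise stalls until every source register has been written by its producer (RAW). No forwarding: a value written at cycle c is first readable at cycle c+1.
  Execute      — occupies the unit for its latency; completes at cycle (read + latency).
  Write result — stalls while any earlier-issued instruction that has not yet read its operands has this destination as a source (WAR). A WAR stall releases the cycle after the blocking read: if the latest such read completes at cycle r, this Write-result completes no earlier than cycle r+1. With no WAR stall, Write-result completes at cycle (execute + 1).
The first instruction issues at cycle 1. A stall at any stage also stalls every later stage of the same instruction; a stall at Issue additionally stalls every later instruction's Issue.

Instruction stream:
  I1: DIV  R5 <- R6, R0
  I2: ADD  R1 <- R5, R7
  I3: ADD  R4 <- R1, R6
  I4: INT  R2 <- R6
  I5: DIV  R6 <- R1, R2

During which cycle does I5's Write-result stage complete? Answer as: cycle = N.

cycle 1: I1 issues→DIV
cycle 2: I1 reads; I2 issues→ADD
cycle 10: I1 exec-done
cycle 11: I1 writes R5
cycle 12: I2 reads
cycle 14: I2 exec-done
cycle 15: I2 writes R1
cycle 16: I3 issues→ADD
cycle 17: I3 reads; I4 issues→INT
cycle 18: I4 reads; I5 issues→DIV
cycle 19: I3 exec-done; I4 exec-done
cycle 20: I3 writes R4; I4 writes R2
cycle 21: I5 reads
cycle 29: I5 exec-done
cycle 30: I5 writes R6

cycle = 30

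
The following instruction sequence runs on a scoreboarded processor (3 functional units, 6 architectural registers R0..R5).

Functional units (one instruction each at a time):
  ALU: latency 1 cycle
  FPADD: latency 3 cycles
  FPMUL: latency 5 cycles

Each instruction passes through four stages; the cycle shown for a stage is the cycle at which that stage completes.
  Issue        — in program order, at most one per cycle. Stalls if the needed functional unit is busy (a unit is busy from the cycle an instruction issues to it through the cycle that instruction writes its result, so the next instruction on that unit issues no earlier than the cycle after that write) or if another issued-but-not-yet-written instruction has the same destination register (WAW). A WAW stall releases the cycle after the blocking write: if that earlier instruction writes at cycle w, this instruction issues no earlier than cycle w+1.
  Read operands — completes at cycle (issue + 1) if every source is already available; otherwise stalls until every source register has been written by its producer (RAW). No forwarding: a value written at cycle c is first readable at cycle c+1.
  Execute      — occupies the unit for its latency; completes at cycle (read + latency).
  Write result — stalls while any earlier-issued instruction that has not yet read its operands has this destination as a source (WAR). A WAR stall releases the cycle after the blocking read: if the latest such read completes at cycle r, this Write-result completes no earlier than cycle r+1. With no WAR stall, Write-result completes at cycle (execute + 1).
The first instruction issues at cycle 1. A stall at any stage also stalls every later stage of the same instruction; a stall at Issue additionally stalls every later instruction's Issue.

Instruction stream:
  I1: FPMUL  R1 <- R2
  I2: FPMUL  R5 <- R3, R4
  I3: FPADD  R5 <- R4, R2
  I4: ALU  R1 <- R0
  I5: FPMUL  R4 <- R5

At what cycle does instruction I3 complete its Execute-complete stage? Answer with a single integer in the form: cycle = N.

cycle = 21

I1 -> (1, 2, 7, 8)
I2 -> (9, 10, 15, 16)  // struct: FPMUL busy until I1 writes@8
I3 -> (17, 18, 21, 22)  // WAW R5: wait I2 write@16
I4 -> (18, 19, 20, 21)
I5 -> (19, 23, 28, 29)  // RAW R5: wait I3 write@22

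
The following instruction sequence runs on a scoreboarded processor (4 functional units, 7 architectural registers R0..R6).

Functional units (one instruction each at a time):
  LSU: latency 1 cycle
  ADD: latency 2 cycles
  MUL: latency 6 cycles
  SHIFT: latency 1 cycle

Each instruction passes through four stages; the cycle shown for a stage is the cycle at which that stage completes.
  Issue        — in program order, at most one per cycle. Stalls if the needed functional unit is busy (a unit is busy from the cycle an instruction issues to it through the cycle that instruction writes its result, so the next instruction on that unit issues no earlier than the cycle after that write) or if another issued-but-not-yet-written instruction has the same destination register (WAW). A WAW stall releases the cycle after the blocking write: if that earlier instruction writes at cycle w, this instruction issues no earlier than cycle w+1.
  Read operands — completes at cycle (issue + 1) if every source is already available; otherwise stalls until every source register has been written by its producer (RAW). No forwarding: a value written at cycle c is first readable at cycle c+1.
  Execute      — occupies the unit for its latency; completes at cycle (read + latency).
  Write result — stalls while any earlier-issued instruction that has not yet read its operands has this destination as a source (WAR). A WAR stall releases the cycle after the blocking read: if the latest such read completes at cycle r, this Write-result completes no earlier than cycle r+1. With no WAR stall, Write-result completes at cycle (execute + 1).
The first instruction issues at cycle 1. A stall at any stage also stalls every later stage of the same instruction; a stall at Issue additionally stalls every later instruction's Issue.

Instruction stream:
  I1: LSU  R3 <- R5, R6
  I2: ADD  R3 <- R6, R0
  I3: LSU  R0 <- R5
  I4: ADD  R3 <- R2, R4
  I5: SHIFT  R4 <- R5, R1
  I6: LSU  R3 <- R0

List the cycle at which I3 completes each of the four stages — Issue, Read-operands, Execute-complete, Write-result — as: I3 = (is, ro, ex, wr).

c1: I1→LSU
c2: I1 RO
c3: I1 EX
c4: I1 WR R3
c5: I2→ADD
c6: I2 RO · I3→LSU
c7: I3 RO
c8: I2 EX · I3 EX
c9: I2 WR R3 · I3 WR R0
c10: I4→ADD
c11: I4 RO · I5→SHIFT
c12: I5 RO
c13: I4 EX · I5 EX
c14: I4 WR R3 · I5 WR R4
c15: I6→LSU
c16: I6 RO
c17: I6 EX
c18: I6 WR R3

I3 = (6, 7, 8, 9)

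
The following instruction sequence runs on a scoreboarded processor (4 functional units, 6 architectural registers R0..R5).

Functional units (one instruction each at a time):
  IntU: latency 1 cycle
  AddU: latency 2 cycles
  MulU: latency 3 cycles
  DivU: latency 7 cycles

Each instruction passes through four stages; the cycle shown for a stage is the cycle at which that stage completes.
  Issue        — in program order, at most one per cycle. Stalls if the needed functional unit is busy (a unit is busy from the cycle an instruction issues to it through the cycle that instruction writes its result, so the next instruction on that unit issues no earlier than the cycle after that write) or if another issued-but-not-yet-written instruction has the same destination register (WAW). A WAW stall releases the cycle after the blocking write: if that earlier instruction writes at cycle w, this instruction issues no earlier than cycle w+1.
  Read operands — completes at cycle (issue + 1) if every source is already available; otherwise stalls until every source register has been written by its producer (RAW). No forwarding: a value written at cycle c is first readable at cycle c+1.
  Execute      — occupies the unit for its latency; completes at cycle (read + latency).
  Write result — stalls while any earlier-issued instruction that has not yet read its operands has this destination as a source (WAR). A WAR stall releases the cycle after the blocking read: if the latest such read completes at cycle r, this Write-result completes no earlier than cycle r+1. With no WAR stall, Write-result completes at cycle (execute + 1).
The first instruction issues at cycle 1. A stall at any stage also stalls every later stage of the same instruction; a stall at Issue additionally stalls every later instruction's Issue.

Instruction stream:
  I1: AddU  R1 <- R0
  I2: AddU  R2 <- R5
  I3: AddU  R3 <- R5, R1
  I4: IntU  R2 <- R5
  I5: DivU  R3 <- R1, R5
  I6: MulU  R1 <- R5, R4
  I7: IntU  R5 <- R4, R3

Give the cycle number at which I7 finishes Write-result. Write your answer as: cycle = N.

cycle = 28

[1] I1→AddU
[2] I1 RO
[4] I1 EX
[5] I1 WR R1
[6] I2→AddU
[7] I2 RO
[9] I2 EX
[10] I2 WR R2
[11] I3→AddU
[12] I3 RO, I4→IntU
[13] I4 RO
[14] I3 EX, I4 EX
[15] I3 WR R3, I4 WR R2
[16] I5→DivU
[17] I5 RO, I6→MulU
[18] I6 RO, I7→IntU
[21] I6 EX
[22] I6 WR R1
[24] I5 EX
[25] I5 WR R3
[26] I7 RO
[27] I7 EX
[28] I7 WR R5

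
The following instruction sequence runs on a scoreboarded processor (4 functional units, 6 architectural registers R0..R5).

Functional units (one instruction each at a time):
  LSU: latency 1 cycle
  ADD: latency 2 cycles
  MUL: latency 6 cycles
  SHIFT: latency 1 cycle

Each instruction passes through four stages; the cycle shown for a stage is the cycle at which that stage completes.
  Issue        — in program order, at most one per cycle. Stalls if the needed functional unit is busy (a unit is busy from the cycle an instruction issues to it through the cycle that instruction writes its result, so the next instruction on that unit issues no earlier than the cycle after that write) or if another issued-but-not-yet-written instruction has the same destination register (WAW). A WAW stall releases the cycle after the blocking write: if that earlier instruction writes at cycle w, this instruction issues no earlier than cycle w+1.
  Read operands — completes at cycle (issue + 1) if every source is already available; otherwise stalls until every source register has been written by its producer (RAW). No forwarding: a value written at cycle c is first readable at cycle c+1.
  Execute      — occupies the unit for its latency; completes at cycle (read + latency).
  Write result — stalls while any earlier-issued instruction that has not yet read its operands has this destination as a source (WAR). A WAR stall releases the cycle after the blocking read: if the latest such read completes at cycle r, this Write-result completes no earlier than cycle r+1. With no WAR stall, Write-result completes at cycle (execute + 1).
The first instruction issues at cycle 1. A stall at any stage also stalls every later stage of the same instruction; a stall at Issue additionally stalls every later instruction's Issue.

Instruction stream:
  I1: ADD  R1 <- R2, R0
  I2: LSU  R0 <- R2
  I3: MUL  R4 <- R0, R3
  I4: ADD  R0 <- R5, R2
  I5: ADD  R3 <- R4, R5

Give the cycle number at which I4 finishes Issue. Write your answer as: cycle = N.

cycle = 6

[I1] 1/2/4/5
[I2] 2/3/4/5
[I3] 3/6/12/13  (RAW R0: wait I2 write@5)
[I4] 6/7/9/10  (WAW R0: wait I2 write@5)
[I5] 11/14/16/17  (struct: ADD busy until I4 writes@10; RAW R4: wait I3 write@13)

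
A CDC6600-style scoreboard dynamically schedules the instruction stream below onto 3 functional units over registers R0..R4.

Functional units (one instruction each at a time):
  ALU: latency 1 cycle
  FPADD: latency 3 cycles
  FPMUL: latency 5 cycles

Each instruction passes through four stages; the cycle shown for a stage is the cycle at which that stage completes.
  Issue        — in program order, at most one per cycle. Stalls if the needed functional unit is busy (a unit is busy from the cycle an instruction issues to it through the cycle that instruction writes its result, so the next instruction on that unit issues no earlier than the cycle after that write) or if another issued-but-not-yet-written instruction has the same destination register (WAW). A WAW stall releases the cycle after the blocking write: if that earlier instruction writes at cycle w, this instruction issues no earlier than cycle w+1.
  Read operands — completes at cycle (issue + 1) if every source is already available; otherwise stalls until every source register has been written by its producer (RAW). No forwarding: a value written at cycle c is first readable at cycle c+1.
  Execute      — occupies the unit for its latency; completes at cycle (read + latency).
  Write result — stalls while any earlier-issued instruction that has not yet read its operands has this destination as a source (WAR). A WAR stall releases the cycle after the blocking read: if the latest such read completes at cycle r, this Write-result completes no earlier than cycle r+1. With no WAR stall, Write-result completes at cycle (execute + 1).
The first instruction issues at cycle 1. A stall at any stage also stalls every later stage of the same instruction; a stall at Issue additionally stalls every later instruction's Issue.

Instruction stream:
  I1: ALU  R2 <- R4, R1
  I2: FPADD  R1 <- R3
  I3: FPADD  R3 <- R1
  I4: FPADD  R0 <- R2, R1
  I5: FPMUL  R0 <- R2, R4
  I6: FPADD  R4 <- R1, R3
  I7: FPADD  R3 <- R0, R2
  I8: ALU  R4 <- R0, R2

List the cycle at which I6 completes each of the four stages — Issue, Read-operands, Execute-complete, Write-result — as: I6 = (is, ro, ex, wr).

cycle 1: issue I1 (ALU)
cycle 2: I1 read-ops · issue I2 (FPADD)
cycle 3: I1 finished on ALU · I2 read-ops
cycle 4: I1→R2
cycle 6: I2 finished on FPADD
cycle 7: I2→R1
cycle 8: issue I3 (FPADD)
cycle 9: I3 read-ops
cycle 12: I3 finished on FPADD
cycle 13: I3→R3
cycle 14: issue I4 (FPADD)
cycle 15: I4 read-ops
cycle 18: I4 finished on FPADD
cycle 19: I4→R0
cycle 20: issue I5 (FPMUL)
cycle 21: I5 read-ops · issue I6 (FPADD)
cycle 22: I6 read-ops
cycle 25: I6 finished on FPADD
cycle 26: I5 finished on FPMUL · I6→R4
cycle 27: I5→R0 · issue I7 (FPADD)
cycle 28: I7 read-ops · issue I8 (ALU)
cycle 29: I8 read-ops
cycle 30: I8 finished on ALU
cycle 31: I7 finished on FPADD · I8→R4
cycle 32: I7→R3

I6 = (21, 22, 25, 26)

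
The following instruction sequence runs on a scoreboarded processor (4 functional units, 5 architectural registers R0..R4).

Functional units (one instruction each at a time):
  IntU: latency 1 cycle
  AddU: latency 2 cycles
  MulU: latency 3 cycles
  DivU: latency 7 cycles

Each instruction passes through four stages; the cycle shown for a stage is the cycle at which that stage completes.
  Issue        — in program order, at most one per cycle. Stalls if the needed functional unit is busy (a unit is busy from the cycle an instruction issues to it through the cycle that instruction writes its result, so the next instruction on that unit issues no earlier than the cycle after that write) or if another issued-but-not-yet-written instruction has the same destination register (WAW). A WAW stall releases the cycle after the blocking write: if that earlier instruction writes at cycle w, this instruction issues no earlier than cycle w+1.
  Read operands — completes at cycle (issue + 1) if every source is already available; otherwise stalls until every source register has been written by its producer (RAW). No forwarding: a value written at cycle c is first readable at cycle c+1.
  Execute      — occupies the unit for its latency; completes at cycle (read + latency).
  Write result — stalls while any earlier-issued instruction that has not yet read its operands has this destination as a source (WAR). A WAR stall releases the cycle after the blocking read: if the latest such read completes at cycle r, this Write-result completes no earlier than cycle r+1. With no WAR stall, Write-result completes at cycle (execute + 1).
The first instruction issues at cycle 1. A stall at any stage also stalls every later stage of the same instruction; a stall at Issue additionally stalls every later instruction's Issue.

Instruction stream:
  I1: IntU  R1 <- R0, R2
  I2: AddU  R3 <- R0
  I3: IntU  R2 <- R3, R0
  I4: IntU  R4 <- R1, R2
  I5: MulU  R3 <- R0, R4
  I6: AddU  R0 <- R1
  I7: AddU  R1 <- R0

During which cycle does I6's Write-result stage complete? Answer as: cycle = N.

cycle = 16

t=1  I1 issues→IntU
t=2  I1 reads, I2 issues→AddU
t=3  I1 exec-done, I2 reads
t=4  I1 writes R1
t=5  I2 exec-done, I3 issues→IntU
t=6  I2 writes R3
t=7  I3 reads
t=8  I3 exec-done
t=9  I3 writes R2
t=10  I4 issues→IntU
t=11  I4 reads, I5 issues→MulU
t=12  I4 exec-done, I6 issues→AddU
t=13  I4 writes R4, I6 reads
t=14  I5 reads
t=15  I6 exec-done
t=16  I6 writes R0
t=17  I5 exec-done, I7 issues→AddU
t=18  I5 writes R3, I7 reads
t=20  I7 exec-done
t=21  I7 writes R1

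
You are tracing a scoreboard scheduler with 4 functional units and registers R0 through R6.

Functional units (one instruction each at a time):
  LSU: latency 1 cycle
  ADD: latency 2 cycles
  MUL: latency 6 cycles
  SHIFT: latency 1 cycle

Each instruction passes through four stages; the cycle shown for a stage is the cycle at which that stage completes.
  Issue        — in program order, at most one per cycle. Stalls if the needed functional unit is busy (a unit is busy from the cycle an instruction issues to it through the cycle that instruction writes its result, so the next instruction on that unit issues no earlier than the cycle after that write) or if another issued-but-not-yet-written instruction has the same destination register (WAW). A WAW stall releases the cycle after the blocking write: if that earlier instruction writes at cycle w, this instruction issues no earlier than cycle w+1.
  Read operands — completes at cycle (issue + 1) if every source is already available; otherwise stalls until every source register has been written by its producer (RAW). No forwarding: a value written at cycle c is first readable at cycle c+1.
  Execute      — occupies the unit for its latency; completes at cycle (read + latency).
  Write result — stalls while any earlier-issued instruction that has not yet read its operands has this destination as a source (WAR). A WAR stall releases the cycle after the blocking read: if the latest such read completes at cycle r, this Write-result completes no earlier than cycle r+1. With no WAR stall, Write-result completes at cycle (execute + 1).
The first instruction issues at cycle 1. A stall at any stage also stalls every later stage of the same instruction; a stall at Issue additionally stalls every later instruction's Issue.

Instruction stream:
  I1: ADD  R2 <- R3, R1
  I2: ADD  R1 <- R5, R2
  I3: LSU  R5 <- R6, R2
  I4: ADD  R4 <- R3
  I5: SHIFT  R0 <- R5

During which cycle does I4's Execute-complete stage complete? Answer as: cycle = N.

cycle 1: I1→ADD
cycle 2: I1 RO
cycle 4: I1 EX
cycle 5: I1 WR R2
cycle 6: I2→ADD
cycle 7: I2 RO; I3→LSU
cycle 8: I3 RO
cycle 9: I2 EX; I3 EX
cycle 10: I2 WR R1; I3 WR R5
cycle 11: I4→ADD
cycle 12: I4 RO; I5→SHIFT
cycle 13: I5 RO
cycle 14: I4 EX; I5 EX
cycle 15: I4 WR R4; I5 WR R0

cycle = 14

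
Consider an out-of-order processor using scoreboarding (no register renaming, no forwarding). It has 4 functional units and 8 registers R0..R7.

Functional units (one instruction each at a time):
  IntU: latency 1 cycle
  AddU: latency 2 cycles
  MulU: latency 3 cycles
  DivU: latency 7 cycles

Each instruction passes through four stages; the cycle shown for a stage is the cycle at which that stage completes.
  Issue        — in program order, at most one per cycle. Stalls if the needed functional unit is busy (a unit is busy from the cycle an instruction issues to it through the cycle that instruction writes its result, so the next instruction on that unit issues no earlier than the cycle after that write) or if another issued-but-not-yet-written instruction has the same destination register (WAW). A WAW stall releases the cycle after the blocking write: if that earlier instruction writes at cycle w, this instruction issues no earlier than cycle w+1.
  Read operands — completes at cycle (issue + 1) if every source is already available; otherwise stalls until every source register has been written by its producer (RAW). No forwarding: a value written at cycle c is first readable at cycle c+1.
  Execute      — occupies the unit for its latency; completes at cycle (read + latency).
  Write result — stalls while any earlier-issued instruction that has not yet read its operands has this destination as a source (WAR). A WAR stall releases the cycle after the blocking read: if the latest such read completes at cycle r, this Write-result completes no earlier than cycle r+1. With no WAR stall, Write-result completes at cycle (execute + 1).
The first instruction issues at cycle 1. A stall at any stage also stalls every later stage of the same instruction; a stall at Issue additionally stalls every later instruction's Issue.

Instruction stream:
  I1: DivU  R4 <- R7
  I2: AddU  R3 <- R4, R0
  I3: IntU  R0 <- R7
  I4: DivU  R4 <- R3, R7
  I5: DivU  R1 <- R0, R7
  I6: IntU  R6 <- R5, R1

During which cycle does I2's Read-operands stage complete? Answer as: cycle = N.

cycle = 11

[1] I1→DivU
[2] I1 RO, I2→AddU
[3] I3→IntU
[4] I3 RO
[5] I3 EX
[9] I1 EX
[10] I1 WR R4
[11] I2 RO, I4→DivU
[12] I3 WR R0
[13] I2 EX
[14] I2 WR R3
[15] I4 RO
[22] I4 EX
[23] I4 WR R4
[24] I5→DivU
[25] I5 RO, I6→IntU
[32] I5 EX
[33] I5 WR R1
[34] I6 RO
[35] I6 EX
[36] I6 WR R6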